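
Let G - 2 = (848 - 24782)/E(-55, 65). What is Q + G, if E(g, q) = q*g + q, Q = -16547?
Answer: -9674836/585 ≈ -16538.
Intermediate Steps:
E(g, q) = q + g*q (E(g, q) = g*q + q = q + g*q)
G = 5159/585 (G = 2 + (848 - 24782)/((65*(1 - 55))) = 2 - 23934/(65*(-54)) = 2 - 23934/(-3510) = 2 - 23934*(-1/3510) = 2 + 3989/585 = 5159/585 ≈ 8.8188)
Q + G = -16547 + 5159/585 = -9674836/585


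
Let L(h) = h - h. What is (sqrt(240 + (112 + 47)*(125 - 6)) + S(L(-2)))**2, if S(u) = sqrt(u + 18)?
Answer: 19179 + 18*sqrt(4258) ≈ 20354.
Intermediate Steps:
L(h) = 0
S(u) = sqrt(18 + u)
(sqrt(240 + (112 + 47)*(125 - 6)) + S(L(-2)))**2 = (sqrt(240 + (112 + 47)*(125 - 6)) + sqrt(18 + 0))**2 = (sqrt(240 + 159*119) + sqrt(18))**2 = (sqrt(240 + 18921) + 3*sqrt(2))**2 = (sqrt(19161) + 3*sqrt(2))**2 = (3*sqrt(2129) + 3*sqrt(2))**2 = (3*sqrt(2) + 3*sqrt(2129))**2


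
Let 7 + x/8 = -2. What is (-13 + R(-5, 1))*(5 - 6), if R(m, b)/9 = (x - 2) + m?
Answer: 724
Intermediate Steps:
x = -72 (x = -56 + 8*(-2) = -56 - 16 = -72)
R(m, b) = -666 + 9*m (R(m, b) = 9*((-72 - 2) + m) = 9*(-74 + m) = -666 + 9*m)
(-13 + R(-5, 1))*(5 - 6) = (-13 + (-666 + 9*(-5)))*(5 - 6) = (-13 + (-666 - 45))*(-1) = (-13 - 711)*(-1) = -724*(-1) = 724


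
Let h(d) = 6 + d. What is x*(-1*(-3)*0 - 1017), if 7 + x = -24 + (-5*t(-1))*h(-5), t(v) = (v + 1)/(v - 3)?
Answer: 31527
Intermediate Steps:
t(v) = (1 + v)/(-3 + v)
x = -31 (x = -7 + (-24 + (-5*(1 - 1)/(-3 - 1))*(6 - 5)) = -7 + (-24 - 5*0/(-4)*1) = -7 + (-24 - (-5)*0/4*1) = -7 + (-24 - 5*0*1) = -7 + (-24 + 0*1) = -7 + (-24 + 0) = -7 - 24 = -31)
x*(-1*(-3)*0 - 1017) = -31*(-1*(-3)*0 - 1017) = -31*(3*0 - 1017) = -31*(0 - 1017) = -31*(-1017) = 31527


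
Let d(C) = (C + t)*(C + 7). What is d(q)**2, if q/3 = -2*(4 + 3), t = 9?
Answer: 1334025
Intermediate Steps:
q = -42 (q = 3*(-2*(4 + 3)) = 3*(-2*7) = 3*(-14) = -42)
d(C) = (7 + C)*(9 + C) (d(C) = (C + 9)*(C + 7) = (9 + C)*(7 + C) = (7 + C)*(9 + C))
d(q)**2 = (63 + (-42)**2 + 16*(-42))**2 = (63 + 1764 - 672)**2 = 1155**2 = 1334025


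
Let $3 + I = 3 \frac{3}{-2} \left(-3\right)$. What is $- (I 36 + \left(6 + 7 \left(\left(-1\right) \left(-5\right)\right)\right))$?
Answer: $-419$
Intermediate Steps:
$I = \frac{21}{2}$ ($I = -3 + 3 \frac{3}{-2} \left(-3\right) = -3 + 3 \cdot 3 \left(- \frac{1}{2}\right) \left(-3\right) = -3 + 3 \left(- \frac{3}{2}\right) \left(-3\right) = -3 - - \frac{27}{2} = -3 + \frac{27}{2} = \frac{21}{2} \approx 10.5$)
$- (I 36 + \left(6 + 7 \left(\left(-1\right) \left(-5\right)\right)\right)) = - (\frac{21}{2} \cdot 36 + \left(6 + 7 \left(\left(-1\right) \left(-5\right)\right)\right)) = - (378 + \left(6 + 7 \cdot 5\right)) = - (378 + \left(6 + 35\right)) = - (378 + 41) = \left(-1\right) 419 = -419$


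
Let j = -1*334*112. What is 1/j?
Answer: -1/37408 ≈ -2.6732e-5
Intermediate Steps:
j = -37408 (j = -334*112 = -37408)
1/j = 1/(-37408) = -1/37408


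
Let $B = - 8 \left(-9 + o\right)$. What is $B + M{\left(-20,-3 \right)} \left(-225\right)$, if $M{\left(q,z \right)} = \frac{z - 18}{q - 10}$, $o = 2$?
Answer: $- \frac{203}{2} \approx -101.5$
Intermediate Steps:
$B = 56$ ($B = - 8 \left(-9 + 2\right) = \left(-8\right) \left(-7\right) = 56$)
$M{\left(q,z \right)} = \frac{-18 + z}{-10 + q}$
$B + M{\left(-20,-3 \right)} \left(-225\right) = 56 + \frac{-18 - 3}{-10 - 20} \left(-225\right) = 56 + \frac{1}{-30} \left(-21\right) \left(-225\right) = 56 + \left(- \frac{1}{30}\right) \left(-21\right) \left(-225\right) = 56 + \frac{7}{10} \left(-225\right) = 56 - \frac{315}{2} = - \frac{203}{2}$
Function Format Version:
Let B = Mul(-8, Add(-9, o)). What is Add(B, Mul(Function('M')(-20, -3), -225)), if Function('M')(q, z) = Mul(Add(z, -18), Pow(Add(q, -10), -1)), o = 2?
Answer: Rational(-203, 2) ≈ -101.50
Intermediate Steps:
B = 56 (B = Mul(-8, Add(-9, 2)) = Mul(-8, -7) = 56)
Function('M')(q, z) = Mul(Pow(Add(-10, q), -1), Add(-18, z)) (Function('M')(q, z) = Mul(Add(-18, z), Pow(Add(-10, q), -1)) = Mul(Pow(Add(-10, q), -1), Add(-18, z)))
Add(B, Mul(Function('M')(-20, -3), -225)) = Add(56, Mul(Mul(Pow(Add(-10, -20), -1), Add(-18, -3)), -225)) = Add(56, Mul(Mul(Pow(-30, -1), -21), -225)) = Add(56, Mul(Mul(Rational(-1, 30), -21), -225)) = Add(56, Mul(Rational(7, 10), -225)) = Add(56, Rational(-315, 2)) = Rational(-203, 2)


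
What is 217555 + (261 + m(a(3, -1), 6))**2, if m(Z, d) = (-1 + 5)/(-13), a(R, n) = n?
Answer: 48252116/169 ≈ 2.8552e+5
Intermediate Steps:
m(Z, d) = -4/13 (m(Z, d) = 4*(-1/13) = -4/13)
217555 + (261 + m(a(3, -1), 6))**2 = 217555 + (261 - 4/13)**2 = 217555 + (3389/13)**2 = 217555 + 11485321/169 = 48252116/169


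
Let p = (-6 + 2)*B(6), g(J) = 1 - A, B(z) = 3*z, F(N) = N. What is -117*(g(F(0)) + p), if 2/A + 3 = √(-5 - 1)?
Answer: 41301/5 - 78*I*√6/5 ≈ 8260.2 - 38.212*I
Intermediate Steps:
A = 2/(-3 + I*√6) (A = 2/(-3 + √(-5 - 1)) = 2/(-3 + √(-6)) = 2/(-3 + I*√6) ≈ -0.4 - 0.3266*I)
g(J) = 7/5 + 2*I*√6/15 (g(J) = 1 - (-⅖ - 2*I*√6/15) = 1 + (⅖ + 2*I*√6/15) = 7/5 + 2*I*√6/15)
p = -72 (p = (-6 + 2)*(3*6) = -4*18 = -72)
-117*(g(F(0)) + p) = -117*((7/5 + 2*I*√6/15) - 72) = -117*(-353/5 + 2*I*√6/15) = 41301/5 - 78*I*√6/5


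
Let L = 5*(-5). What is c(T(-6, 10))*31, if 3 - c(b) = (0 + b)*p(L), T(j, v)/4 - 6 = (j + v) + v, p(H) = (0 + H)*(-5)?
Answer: -309907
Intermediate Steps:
L = -25
p(H) = -5*H (p(H) = H*(-5) = -5*H)
T(j, v) = 24 + 4*j + 8*v (T(j, v) = 24 + 4*((j + v) + v) = 24 + 4*(j + 2*v) = 24 + (4*j + 8*v) = 24 + 4*j + 8*v)
c(b) = 3 - 125*b (c(b) = 3 - (0 + b)*(-5*(-25)) = 3 - b*125 = 3 - 125*b)
c(T(-6, 10))*31 = (3 - 125*(24 + 4*(-6) + 8*10))*31 = (3 - 125*(24 - 24 + 80))*31 = (3 - 125*80)*31 = (3 - 10000)*31 = -9997*31 = -309907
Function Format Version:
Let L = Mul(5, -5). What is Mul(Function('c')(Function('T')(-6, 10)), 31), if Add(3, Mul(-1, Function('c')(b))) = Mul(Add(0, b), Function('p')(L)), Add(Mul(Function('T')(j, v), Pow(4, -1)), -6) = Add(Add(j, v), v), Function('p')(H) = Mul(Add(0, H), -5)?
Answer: -309907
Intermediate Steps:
L = -25
Function('p')(H) = Mul(-5, H) (Function('p')(H) = Mul(H, -5) = Mul(-5, H))
Function('T')(j, v) = Add(24, Mul(4, j), Mul(8, v)) (Function('T')(j, v) = Add(24, Mul(4, Add(Add(j, v), v))) = Add(24, Mul(4, Add(j, Mul(2, v)))) = Add(24, Add(Mul(4, j), Mul(8, v))) = Add(24, Mul(4, j), Mul(8, v)))
Function('c')(b) = Add(3, Mul(-125, b)) (Function('c')(b) = Add(3, Mul(-1, Mul(Add(0, b), Mul(-5, -25)))) = Add(3, Mul(-1, Mul(b, 125))) = Add(3, Mul(-1, Mul(125, b))) = Add(3, Mul(-125, b)))
Mul(Function('c')(Function('T')(-6, 10)), 31) = Mul(Add(3, Mul(-125, Add(24, Mul(4, -6), Mul(8, 10)))), 31) = Mul(Add(3, Mul(-125, Add(24, -24, 80))), 31) = Mul(Add(3, Mul(-125, 80)), 31) = Mul(Add(3, -10000), 31) = Mul(-9997, 31) = -309907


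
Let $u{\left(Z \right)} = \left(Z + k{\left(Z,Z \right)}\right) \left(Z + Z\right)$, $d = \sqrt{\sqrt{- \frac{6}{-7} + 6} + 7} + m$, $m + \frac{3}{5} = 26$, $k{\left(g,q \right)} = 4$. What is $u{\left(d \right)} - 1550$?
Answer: $- \frac{1062}{25} + \frac{8 \sqrt{21}}{7} + \frac{548 \cdot 7^{\frac{3}{4}} \sqrt{4 \sqrt{3} + 7 \sqrt{7}}}{35} \approx 302.67$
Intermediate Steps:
$m = \frac{127}{5}$ ($m = - \frac{3}{5} + 26 = \frac{127}{5} \approx 25.4$)
$d = \frac{127}{5} + \sqrt{7 + \frac{4 \sqrt{21}}{7}}$ ($d = \sqrt{\sqrt{- \frac{6}{-7} + 6} + 7} + \frac{127}{5} = \sqrt{\sqrt{\left(-6\right) \left(- \frac{1}{7}\right) + 6} + 7} + \frac{127}{5} = \sqrt{\sqrt{\frac{6}{7} + 6} + 7} + \frac{127}{5} = \sqrt{\sqrt{\frac{48}{7}} + 7} + \frac{127}{5} = \sqrt{\frac{4 \sqrt{21}}{7} + 7} + \frac{127}{5} = \sqrt{7 + \frac{4 \sqrt{21}}{7}} + \frac{127}{5} = \frac{127}{5} + \sqrt{7 + \frac{4 \sqrt{21}}{7}} \approx 28.501$)
$u{\left(Z \right)} = 2 Z \left(4 + Z\right)$ ($u{\left(Z \right)} = \left(Z + 4\right) \left(Z + Z\right) = \left(4 + Z\right) 2 Z = 2 Z \left(4 + Z\right)$)
$u{\left(d \right)} - 1550 = 2 \left(\frac{127}{5} + \frac{7^{\frac{3}{4}} \sqrt{4 \sqrt{3} + 7 \sqrt{7}}}{7}\right) \left(4 + \left(\frac{127}{5} + \frac{7^{\frac{3}{4}} \sqrt{4 \sqrt{3} + 7 \sqrt{7}}}{7}\right)\right) - 1550 = 2 \left(\frac{127}{5} + \frac{7^{\frac{3}{4}} \sqrt{4 \sqrt{3} + 7 \sqrt{7}}}{7}\right) \left(\frac{147}{5} + \frac{7^{\frac{3}{4}} \sqrt{4 \sqrt{3} + 7 \sqrt{7}}}{7}\right) - 1550 = -1550 + 2 \left(\frac{127}{5} + \frac{7^{\frac{3}{4}} \sqrt{4 \sqrt{3} + 7 \sqrt{7}}}{7}\right) \left(\frac{147}{5} + \frac{7^{\frac{3}{4}} \sqrt{4 \sqrt{3} + 7 \sqrt{7}}}{7}\right)$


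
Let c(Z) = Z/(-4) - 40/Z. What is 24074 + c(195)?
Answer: 3747907/156 ≈ 24025.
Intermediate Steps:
c(Z) = -40/Z - Z/4 (c(Z) = Z*(-¼) - 40/Z = -Z/4 - 40/Z = -40/Z - Z/4)
24074 + c(195) = 24074 + (-40/195 - ¼*195) = 24074 + (-40*1/195 - 195/4) = 24074 + (-8/39 - 195/4) = 24074 - 7637/156 = 3747907/156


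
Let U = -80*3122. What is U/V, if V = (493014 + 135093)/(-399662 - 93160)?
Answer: 41029074240/209369 ≈ 1.9597e+5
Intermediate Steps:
U = -249760
V = -209369/164274 (V = 628107/(-492822) = 628107*(-1/492822) = -209369/164274 ≈ -1.2745)
U/V = -249760/(-209369/164274) = -249760*(-164274/209369) = 41029074240/209369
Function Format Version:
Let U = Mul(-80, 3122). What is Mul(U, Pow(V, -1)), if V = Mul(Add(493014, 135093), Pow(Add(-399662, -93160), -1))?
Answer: Rational(41029074240, 209369) ≈ 1.9597e+5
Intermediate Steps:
U = -249760
V = Rational(-209369, 164274) (V = Mul(628107, Pow(-492822, -1)) = Mul(628107, Rational(-1, 492822)) = Rational(-209369, 164274) ≈ -1.2745)
Mul(U, Pow(V, -1)) = Mul(-249760, Pow(Rational(-209369, 164274), -1)) = Mul(-249760, Rational(-164274, 209369)) = Rational(41029074240, 209369)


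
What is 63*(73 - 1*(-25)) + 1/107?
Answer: 660619/107 ≈ 6174.0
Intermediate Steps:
63*(73 - 1*(-25)) + 1/107 = 63*(73 + 25) + 1/107 = 63*98 + 1/107 = 6174 + 1/107 = 660619/107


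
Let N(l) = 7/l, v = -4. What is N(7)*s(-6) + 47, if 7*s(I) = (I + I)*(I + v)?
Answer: 449/7 ≈ 64.143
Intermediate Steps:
s(I) = 2*I*(-4 + I)/7 (s(I) = ((I + I)*(I - 4))/7 = ((2*I)*(-4 + I))/7 = (2*I*(-4 + I))/7 = 2*I*(-4 + I)/7)
N(7)*s(-6) + 47 = (7/7)*((2/7)*(-6)*(-4 - 6)) + 47 = (7*(⅐))*((2/7)*(-6)*(-10)) + 47 = 1*(120/7) + 47 = 120/7 + 47 = 449/7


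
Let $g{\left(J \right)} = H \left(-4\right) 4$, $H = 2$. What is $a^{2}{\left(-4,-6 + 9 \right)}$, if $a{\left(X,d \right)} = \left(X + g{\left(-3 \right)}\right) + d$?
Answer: $1089$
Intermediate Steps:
$g{\left(J \right)} = -32$ ($g{\left(J \right)} = 2 \left(-4\right) 4 = \left(-8\right) 4 = -32$)
$a{\left(X,d \right)} = -32 + X + d$ ($a{\left(X,d \right)} = \left(X - 32\right) + d = \left(-32 + X\right) + d = -32 + X + d$)
$a^{2}{\left(-4,-6 + 9 \right)} = \left(-32 - 4 + \left(-6 + 9\right)\right)^{2} = \left(-32 - 4 + 3\right)^{2} = \left(-33\right)^{2} = 1089$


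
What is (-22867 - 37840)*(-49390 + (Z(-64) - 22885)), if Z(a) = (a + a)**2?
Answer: 3392974937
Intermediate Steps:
Z(a) = 4*a**2 (Z(a) = (2*a)**2 = 4*a**2)
(-22867 - 37840)*(-49390 + (Z(-64) - 22885)) = (-22867 - 37840)*(-49390 + (4*(-64)**2 - 22885)) = -60707*(-49390 + (4*4096 - 22885)) = -60707*(-49390 + (16384 - 22885)) = -60707*(-49390 - 6501) = -60707*(-55891) = 3392974937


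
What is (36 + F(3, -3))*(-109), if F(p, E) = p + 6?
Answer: -4905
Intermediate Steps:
F(p, E) = 6 + p
(36 + F(3, -3))*(-109) = (36 + (6 + 3))*(-109) = (36 + 9)*(-109) = 45*(-109) = -4905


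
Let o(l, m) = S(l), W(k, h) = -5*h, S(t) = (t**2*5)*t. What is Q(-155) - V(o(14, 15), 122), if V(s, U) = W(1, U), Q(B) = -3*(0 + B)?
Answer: 1075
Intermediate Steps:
S(t) = 5*t**3 (S(t) = (5*t**2)*t = 5*t**3)
Q(B) = -3*B
o(l, m) = 5*l**3
V(s, U) = -5*U
Q(-155) - V(o(14, 15), 122) = -3*(-155) - (-5)*122 = 465 - 1*(-610) = 465 + 610 = 1075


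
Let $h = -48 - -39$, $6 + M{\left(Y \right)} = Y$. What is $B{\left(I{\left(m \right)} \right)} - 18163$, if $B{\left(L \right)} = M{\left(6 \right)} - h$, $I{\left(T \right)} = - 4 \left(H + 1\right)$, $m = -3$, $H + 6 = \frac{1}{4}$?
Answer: $-18154$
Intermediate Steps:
$H = - \frac{23}{4}$ ($H = -6 + \frac{1}{4} = - \frac{23}{4} \approx -5.75$)
$M{\left(Y \right)} = -6 + Y$
$I{\left(T \right)} = 19$ ($I{\left(T \right)} = - 4 \left(- \frac{23}{4} + 1\right) = \left(-4\right) \left(- \frac{19}{4}\right) = 19$)
$h = -9$ ($h = -48 + 39 = -9$)
$B{\left(L \right)} = 9$ ($B{\left(L \right)} = \left(-6 + 6\right) - -9 = 0 + 9 = 9$)
$B{\left(I{\left(m \right)} \right)} - 18163 = 9 - 18163 = -18154$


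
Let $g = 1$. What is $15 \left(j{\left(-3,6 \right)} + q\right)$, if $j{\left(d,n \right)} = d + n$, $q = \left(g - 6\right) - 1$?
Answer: $-45$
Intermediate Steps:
$q = -6$ ($q = \left(1 - 6\right) - 1 = -5 - 1 = -6$)
$15 \left(j{\left(-3,6 \right)} + q\right) = 15 \left(\left(-3 + 6\right) - 6\right) = 15 \left(3 - 6\right) = 15 \left(-3\right) = -45$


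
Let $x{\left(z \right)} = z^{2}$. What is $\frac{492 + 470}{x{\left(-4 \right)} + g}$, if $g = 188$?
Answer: $\frac{481}{102} \approx 4.7157$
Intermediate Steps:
$\frac{492 + 470}{x{\left(-4 \right)} + g} = \frac{492 + 470}{\left(-4\right)^{2} + 188} = \frac{962}{16 + 188} = \frac{962}{204} = 962 \cdot \frac{1}{204} = \frac{481}{102}$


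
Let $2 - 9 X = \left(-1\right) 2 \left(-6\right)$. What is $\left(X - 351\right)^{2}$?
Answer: $\frac{10042561}{81} \approx 1.2398 \cdot 10^{5}$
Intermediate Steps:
$X = - \frac{10}{9}$ ($X = \frac{2}{9} - \frac{\left(-1\right) 2 \left(-6\right)}{9} = \frac{2}{9} - \frac{\left(-2\right) \left(-6\right)}{9} = \frac{2}{9} - \frac{4}{3} = - \frac{10}{9} \approx -1.1111$)
$\left(X - 351\right)^{2} = \left(- \frac{10}{9} - 351\right)^{2} = \left(- \frac{3169}{9}\right)^{2} = \frac{10042561}{81}$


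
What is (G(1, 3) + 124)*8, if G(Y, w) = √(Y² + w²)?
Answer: 992 + 8*√10 ≈ 1017.3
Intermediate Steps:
(G(1, 3) + 124)*8 = (√(1² + 3²) + 124)*8 = (√(1 + 9) + 124)*8 = (√10 + 124)*8 = (124 + √10)*8 = 992 + 8*√10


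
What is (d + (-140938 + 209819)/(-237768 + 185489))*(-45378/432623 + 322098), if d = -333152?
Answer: -2426995133051464040364/22617097817 ≈ -1.0731e+11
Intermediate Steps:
(d + (-140938 + 209819)/(-237768 + 185489))*(-45378/432623 + 322098) = (-333152 + (-140938 + 209819)/(-237768 + 185489))*(-45378/432623 + 322098) = (-333152 + 68881/(-52279))*(-45378*1/432623 + 322098) = (-333152 + 68881*(-1/52279))*(-45378/432623 + 322098) = (-333152 - 68881/52279)*(139346957676/432623) = -17416922289/52279*139346957676/432623 = -2426995133051464040364/22617097817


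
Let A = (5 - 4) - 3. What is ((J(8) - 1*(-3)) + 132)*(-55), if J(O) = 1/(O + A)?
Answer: -44605/6 ≈ -7434.2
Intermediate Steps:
A = -2 (A = 1 - 3 = -2)
J(O) = 1/(-2 + O) (J(O) = 1/(O - 2) = 1/(-2 + O))
((J(8) - 1*(-3)) + 132)*(-55) = ((1/(-2 + 8) - 1*(-3)) + 132)*(-55) = ((1/6 + 3) + 132)*(-55) = (19/6 + 132)*(-55) = (811/6)*(-55) = -44605/6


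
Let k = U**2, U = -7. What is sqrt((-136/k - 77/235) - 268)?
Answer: I*sqrt(733611955)/1645 ≈ 16.465*I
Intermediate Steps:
k = 49 (k = (-7)**2 = 49)
sqrt((-136/k - 77/235) - 268) = sqrt((-136/49 - 77/235) - 268) = sqrt(-35733/11515 - 268) = sqrt(-3121753/11515) = I*sqrt(733611955)/1645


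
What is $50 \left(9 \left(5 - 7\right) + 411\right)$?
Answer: $19650$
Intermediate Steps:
$50 \left(9 \left(5 - 7\right) + 411\right) = 50 \left(9 \left(-2\right) + 411\right) = 50 \left(-18 + 411\right) = 50 \cdot 393 = 19650$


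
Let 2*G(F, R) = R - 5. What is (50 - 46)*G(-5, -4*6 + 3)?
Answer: -52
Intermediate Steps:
G(F, R) = -5/2 + R/2 (G(F, R) = (R - 5)/2 = (-5 + R)/2 = -5/2 + R/2)
(50 - 46)*G(-5, -4*6 + 3) = (50 - 46)*(-5/2 + (-4*6 + 3)/2) = 4*(-5/2 + (-24 + 3)/2) = 4*(-5/2 + (½)*(-21)) = 4*(-5/2 - 21/2) = 4*(-13) = -52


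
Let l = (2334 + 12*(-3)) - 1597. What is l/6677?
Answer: 701/6677 ≈ 0.10499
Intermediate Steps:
l = 701 (l = (2334 - 36) - 1597 = 2298 - 1597 = 701)
l/6677 = 701/6677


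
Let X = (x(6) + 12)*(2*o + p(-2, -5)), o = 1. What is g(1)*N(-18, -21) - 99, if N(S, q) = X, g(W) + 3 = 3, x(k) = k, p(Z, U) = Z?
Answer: -99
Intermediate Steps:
g(W) = 0 (g(W) = -3 + 3 = 0)
X = 0 (X = (6 + 12)*(2*1 - 2) = 18*(2 - 2) = 18*0 = 0)
N(S, q) = 0
g(1)*N(-18, -21) - 99 = 0*0 - 99 = 0 - 99 = -99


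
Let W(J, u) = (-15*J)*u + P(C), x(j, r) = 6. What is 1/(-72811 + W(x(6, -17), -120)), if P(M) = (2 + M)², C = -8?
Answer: -1/61975 ≈ -1.6136e-5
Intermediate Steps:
W(J, u) = 36 - 15*J*u (W(J, u) = (-15*J)*u + (2 - 8)² = -15*J*u + (-6)² = -15*J*u + 36 = 36 - 15*J*u)
1/(-72811 + W(x(6, -17), -120)) = 1/(-72811 + (36 - 15*6*(-120))) = 1/(-72811 + (36 + 10800)) = 1/(-72811 + 10836) = 1/(-61975) = -1/61975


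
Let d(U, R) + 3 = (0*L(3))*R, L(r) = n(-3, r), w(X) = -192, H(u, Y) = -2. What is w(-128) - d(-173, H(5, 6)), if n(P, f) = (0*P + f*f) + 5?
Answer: -189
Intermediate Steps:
n(P, f) = 5 + f² (n(P, f) = (0 + f²) + 5 = f² + 5 = 5 + f²)
L(r) = 5 + r²
d(U, R) = -3 (d(U, R) = -3 + (0*(5 + 3²))*R = -3 + (0*(5 + 9))*R = -3 + (0*14)*R = -3 + 0*R = -3 + 0 = -3)
w(-128) - d(-173, H(5, 6)) = -192 - 1*(-3) = -192 + 3 = -189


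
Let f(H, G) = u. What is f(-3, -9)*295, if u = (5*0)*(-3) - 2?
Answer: -590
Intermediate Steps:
u = -2 (u = 0*(-3) - 2 = 0 - 2 = -2)
f(H, G) = -2
f(-3, -9)*295 = -2*295 = -590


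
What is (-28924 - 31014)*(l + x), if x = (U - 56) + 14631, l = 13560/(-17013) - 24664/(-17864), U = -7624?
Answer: -5276359385720988/12663343 ≈ -4.1666e+8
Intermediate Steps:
l = 7390533/12663343 (l = 13560*(-1/17013) - 24664*(-1/17864) = -4520/5671 + 3083/2233 = 7390533/12663343 ≈ 0.58362)
x = 6951 (x = (-7624 - 56) + 14631 = -7680 + 14631 = 6951)
(-28924 - 31014)*(l + x) = (-28924 - 31014)*(7390533/12663343 + 6951) = -59938*88030287726/12663343 = -5276359385720988/12663343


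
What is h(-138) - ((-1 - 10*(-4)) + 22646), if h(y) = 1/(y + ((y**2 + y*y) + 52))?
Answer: -862075369/38002 ≈ -22685.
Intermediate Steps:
h(y) = 1/(52 + y + 2*y**2) (h(y) = 1/(y + ((y**2 + y**2) + 52)) = 1/(y + (2*y**2 + 52)) = 1/(y + (52 + 2*y**2)) = 1/(52 + y + 2*y**2))
h(-138) - ((-1 - 10*(-4)) + 22646) = 1/(52 - 138 + 2*(-138)**2) - ((-1 - 10*(-4)) + 22646) = 1/(52 - 138 + 2*19044) - ((-1 + 40) + 22646) = 1/(52 - 138 + 38088) - (39 + 22646) = 1/38002 - 1*22685 = 1/38002 - 22685 = -862075369/38002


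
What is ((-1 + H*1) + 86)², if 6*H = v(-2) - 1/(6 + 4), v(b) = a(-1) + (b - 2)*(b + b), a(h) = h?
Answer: 27552001/3600 ≈ 7653.3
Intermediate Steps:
v(b) = -1 + 2*b*(-2 + b) (v(b) = -1 + (b - 2)*(b + b) = -1 + (-2 + b)*(2*b) = -1 + 2*b*(-2 + b))
H = 149/60 (H = ((-1 - 4*(-2) + 2*(-2)²) - 1/(6 + 4))/6 = ((-1 + 8 + 2*4) - 1/10)/6 = ((-1 + 8 + 8) - 1*⅒)/6 = (15 - ⅒)/6 = (⅙)*(149/10) = 149/60 ≈ 2.4833)
((-1 + H*1) + 86)² = ((-1 + (149/60)*1) + 86)² = ((-1 + 149/60) + 86)² = (89/60 + 86)² = (5249/60)² = 27552001/3600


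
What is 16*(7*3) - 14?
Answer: 322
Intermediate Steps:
16*(7*3) - 14 = 16*21 - 14 = 336 - 14 = 322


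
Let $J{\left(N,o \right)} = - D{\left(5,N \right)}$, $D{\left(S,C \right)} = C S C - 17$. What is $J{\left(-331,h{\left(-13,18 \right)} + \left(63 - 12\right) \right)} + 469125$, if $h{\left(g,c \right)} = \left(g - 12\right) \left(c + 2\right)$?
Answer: $-78663$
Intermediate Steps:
$D{\left(S,C \right)} = -17 + S C^{2}$ ($D{\left(S,C \right)} = S C^{2} - 17 = -17 + S C^{2}$)
$h{\left(g,c \right)} = \left(-12 + g\right) \left(2 + c\right)$
$J{\left(N,o \right)} = 17 - 5 N^{2}$ ($J{\left(N,o \right)} = - (-17 + 5 N^{2}) = 17 - 5 N^{2}$)
$J{\left(-331,h{\left(-13,18 \right)} + \left(63 - 12\right) \right)} + 469125 = \left(17 - 5 \left(-331\right)^{2}\right) + 469125 = \left(17 - 547805\right) + 469125 = -547788 + 469125 = -78663$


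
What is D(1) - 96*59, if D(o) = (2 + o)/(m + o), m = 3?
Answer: -22653/4 ≈ -5663.3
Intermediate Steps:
D(o) = (2 + o)/(3 + o)
D(1) - 96*59 = (2 + 1)/(3 + 1) - 96*59 = 3/4 - 5664 = -22653/4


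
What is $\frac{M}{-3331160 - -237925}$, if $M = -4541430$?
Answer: $\frac{908286}{618647} \approx 1.4682$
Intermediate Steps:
$\frac{M}{-3331160 - -237925} = - \frac{4541430}{-3331160 - -237925} = - \frac{4541430}{-3331160 + 237925} = - \frac{4541430}{-3093235} = \left(-4541430\right) \left(- \frac{1}{3093235}\right) = \frac{908286}{618647}$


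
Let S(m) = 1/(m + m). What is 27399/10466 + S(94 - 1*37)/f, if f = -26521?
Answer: 20709490435/7910710401 ≈ 2.6179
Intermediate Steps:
S(m) = 1/(2*m)
27399/10466 + S(94 - 1*37)/f = 27399/10466 + (1/(2*(94 - 1*37)))/(-26521) = 27399*(1/10466) + (1/(2*(94 - 37)))*(-1/26521) = 27399/10466 + ((½)/57)*(-1/26521) = 27399/10466 + ((½)*(1/57))*(-1/26521) = 27399/10466 + (1/114)*(-1/26521) = 27399/10466 - 1/3023394 = 20709490435/7910710401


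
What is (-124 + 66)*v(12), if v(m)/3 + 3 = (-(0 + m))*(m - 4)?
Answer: 17226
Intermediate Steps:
v(m) = -9 - 3*m*(-4 + m) (v(m) = -9 + 3*((-(0 + m))*(m - 4)) = -9 + 3*((-m)*(-4 + m)) = -9 + 3*(-m*(-4 + m)) = -9 - 3*m*(-4 + m))
(-124 + 66)*v(12) = (-124 + 66)*(-9 - 3*12**2 + 12*12) = -58*(-9 - 3*144 + 144) = -58*(-9 - 432 + 144) = -58*(-297) = 17226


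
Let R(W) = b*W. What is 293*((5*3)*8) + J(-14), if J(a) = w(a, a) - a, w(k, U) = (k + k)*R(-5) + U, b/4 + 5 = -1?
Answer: 31800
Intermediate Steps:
b = -24 (b = -20 + 4*(-1) = -20 - 4 = -24)
R(W) = -24*W
w(k, U) = U + 240*k (w(k, U) = (k + k)*(-24*(-5)) + U = (2*k)*120 + U = 240*k + U = U + 240*k)
J(a) = 240*a (J(a) = (a + 240*a) - a = 241*a - a = 240*a)
293*((5*3)*8) + J(-14) = 293*((5*3)*8) + 240*(-14) = 293*(15*8) - 3360 = 293*120 - 3360 = 35160 - 3360 = 31800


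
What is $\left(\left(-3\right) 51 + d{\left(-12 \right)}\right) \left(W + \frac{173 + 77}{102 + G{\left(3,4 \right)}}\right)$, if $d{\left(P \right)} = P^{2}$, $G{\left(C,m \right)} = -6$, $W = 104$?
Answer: $- \frac{15351}{16} \approx -959.44$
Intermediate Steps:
$\left(\left(-3\right) 51 + d{\left(-12 \right)}\right) \left(W + \frac{173 + 77}{102 + G{\left(3,4 \right)}}\right) = \left(\left(-3\right) 51 + \left(-12\right)^{2}\right) \left(104 + \frac{173 + 77}{102 - 6}\right) = \left(-153 + 144\right) \left(104 + \frac{250}{96}\right) = - 9 \left(104 + 250 \cdot \frac{1}{96}\right) = - 9 \left(104 + \frac{125}{48}\right) = \left(-9\right) \frac{5117}{48} = - \frac{15351}{16}$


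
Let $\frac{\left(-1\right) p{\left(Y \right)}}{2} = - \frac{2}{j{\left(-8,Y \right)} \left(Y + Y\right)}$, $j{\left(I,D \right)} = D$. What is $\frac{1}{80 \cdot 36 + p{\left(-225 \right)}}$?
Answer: $\frac{50625}{145800002} \approx 0.00034722$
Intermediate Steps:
$p{\left(Y \right)} = \frac{2}{Y^{2}}$ ($p{\left(Y \right)} = - 2 \left(- \frac{2}{Y \left(Y + Y\right)}\right) = - 2 \left(- \frac{2}{Y 2 Y}\right) = - 2 \left(- \frac{2}{2 Y^{2}}\right) = - 2 \left(- 2 \frac{1}{2 Y^{2}}\right) = - 2 \left(- \frac{1}{Y^{2}}\right) = \frac{2}{Y^{2}}$)
$\frac{1}{80 \cdot 36 + p{\left(-225 \right)}} = \frac{1}{80 \cdot 36 + \frac{2}{50625}} = \frac{1}{2880 + 2 \cdot \frac{1}{50625}} = \frac{1}{2880 + \frac{2}{50625}} = \frac{1}{\frac{145800002}{50625}} = \frac{50625}{145800002}$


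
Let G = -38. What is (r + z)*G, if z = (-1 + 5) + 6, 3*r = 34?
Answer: -2432/3 ≈ -810.67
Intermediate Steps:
r = 34/3 (r = (⅓)*34 = 34/3 ≈ 11.333)
z = 10 (z = 4 + 6 = 10)
(r + z)*G = (34/3 + 10)*(-38) = (64/3)*(-38) = -2432/3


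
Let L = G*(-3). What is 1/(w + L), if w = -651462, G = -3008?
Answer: -1/642438 ≈ -1.5566e-6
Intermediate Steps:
L = 9024 (L = -3008*(-3) = 9024)
1/(w + L) = 1/(-651462 + 9024) = 1/(-642438) = -1/642438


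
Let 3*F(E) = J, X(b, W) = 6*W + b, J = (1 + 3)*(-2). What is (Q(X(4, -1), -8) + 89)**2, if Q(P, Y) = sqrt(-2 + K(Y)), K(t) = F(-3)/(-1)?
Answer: (267 + sqrt(6))**2/9 ≈ 8067.0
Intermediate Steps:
J = -8 (J = 4*(-2) = -8)
X(b, W) = b + 6*W
F(E) = -8/3 (F(E) = (1/3)*(-8) = -8/3)
K(t) = 8/3 (K(t) = -8/3/(-1) = -8/3*(-1) = 8/3)
Q(P, Y) = sqrt(6)/3 (Q(P, Y) = sqrt(-2 + 8/3) = sqrt(2/3) = sqrt(6)/3)
(Q(X(4, -1), -8) + 89)**2 = (sqrt(6)/3 + 89)**2 = (89 + sqrt(6)/3)**2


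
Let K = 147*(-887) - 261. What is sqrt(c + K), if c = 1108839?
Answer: sqrt(978189) ≈ 989.03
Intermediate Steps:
K = -130650 (K = -130389 - 261 = -130650)
sqrt(c + K) = sqrt(1108839 - 130650) = sqrt(978189)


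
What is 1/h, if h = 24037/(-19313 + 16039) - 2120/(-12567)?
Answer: -41144358/295132099 ≈ -0.13941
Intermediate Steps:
h = -295132099/41144358 (h = 24037/(-3274) - 2120*(-1/12567) = 24037*(-1/3274) + 2120/12567 = -24037/3274 + 2120/12567 = -295132099/41144358 ≈ -7.1731)
1/h = 1/(-295132099/41144358) = -41144358/295132099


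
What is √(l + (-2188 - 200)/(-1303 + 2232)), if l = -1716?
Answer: 2*I*√370799202/929 ≈ 41.456*I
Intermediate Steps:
√(l + (-2188 - 200)/(-1303 + 2232)) = √(-1716 + (-2188 - 200)/(-1303 + 2232)) = √(-1716 - 2388/929) = √(-1596552/929) = 2*I*√370799202/929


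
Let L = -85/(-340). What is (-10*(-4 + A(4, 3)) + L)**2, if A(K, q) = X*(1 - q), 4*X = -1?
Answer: 19881/16 ≈ 1242.6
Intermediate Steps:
X = -1/4 (X = (1/4)*(-1) = -1/4 ≈ -0.25000)
A(K, q) = -1/4 + q/4 (A(K, q) = -(1 - q)/4 = -1/4 + q/4)
L = 1/4 (L = -85*(-1/340) = 1/4 ≈ 0.25000)
(-10*(-4 + A(4, 3)) + L)**2 = (-10*(-4 + (-1/4 + (1/4)*3)) + 1/4)**2 = (-10*(-4 + (-1/4 + 3/4)) + 1/4)**2 = (-10*(-4 + 1/2) + 1/4)**2 = (-10*(-7/2) + 1/4)**2 = (35 + 1/4)**2 = (141/4)**2 = 19881/16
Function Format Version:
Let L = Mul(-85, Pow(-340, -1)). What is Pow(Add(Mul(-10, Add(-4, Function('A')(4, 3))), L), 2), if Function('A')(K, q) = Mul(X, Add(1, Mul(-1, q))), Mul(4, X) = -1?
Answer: Rational(19881, 16) ≈ 1242.6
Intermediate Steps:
X = Rational(-1, 4) (X = Mul(Rational(1, 4), -1) = Rational(-1, 4) ≈ -0.25000)
Function('A')(K, q) = Add(Rational(-1, 4), Mul(Rational(1, 4), q)) (Function('A')(K, q) = Mul(Rational(-1, 4), Add(1, Mul(-1, q))) = Add(Rational(-1, 4), Mul(Rational(1, 4), q)))
L = Rational(1, 4) (L = Mul(-85, Rational(-1, 340)) = Rational(1, 4) ≈ 0.25000)
Pow(Add(Mul(-10, Add(-4, Function('A')(4, 3))), L), 2) = Pow(Add(Mul(-10, Add(-4, Add(Rational(-1, 4), Mul(Rational(1, 4), 3)))), Rational(1, 4)), 2) = Pow(Add(Mul(-10, Add(-4, Add(Rational(-1, 4), Rational(3, 4)))), Rational(1, 4)), 2) = Pow(Add(Mul(-10, Add(-4, Rational(1, 2))), Rational(1, 4)), 2) = Pow(Add(Mul(-10, Rational(-7, 2)), Rational(1, 4)), 2) = Pow(Add(35, Rational(1, 4)), 2) = Pow(Rational(141, 4), 2) = Rational(19881, 16)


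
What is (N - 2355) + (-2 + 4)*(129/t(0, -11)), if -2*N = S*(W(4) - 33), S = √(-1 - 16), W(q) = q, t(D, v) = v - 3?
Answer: -16614/7 + 29*I*√17/2 ≈ -2373.4 + 59.785*I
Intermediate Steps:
t(D, v) = -3 + v
S = I*√17 (S = √(-17) = I*√17 ≈ 4.1231*I)
N = 29*I*√17/2 (N = -I*√17*(4 - 33)/2 = -I*√17*(-29)/2 = -(-29)*I*√17/2 = 29*I*√17/2 ≈ 59.785*I)
(N - 2355) + (-2 + 4)*(129/t(0, -11)) = (29*I*√17/2 - 2355) + (-2 + 4)*(129/(-3 - 11)) = (-2355 + 29*I*√17/2) + 2*(129/(-14)) = (-2355 + 29*I*√17/2) + 2*(129*(-1/14)) = (-2355 + 29*I*√17/2) + 2*(-129/14) = (-2355 + 29*I*√17/2) - 129/7 = -16614/7 + 29*I*√17/2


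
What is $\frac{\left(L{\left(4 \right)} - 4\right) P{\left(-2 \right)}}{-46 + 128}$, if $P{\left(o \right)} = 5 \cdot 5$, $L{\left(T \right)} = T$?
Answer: $0$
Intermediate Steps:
$P{\left(o \right)} = 25$
$\frac{\left(L{\left(4 \right)} - 4\right) P{\left(-2 \right)}}{-46 + 128} = \frac{\left(4 - 4\right) 25}{-46 + 128} = \frac{0 \cdot 25}{82} = 0 \cdot \frac{1}{82} = 0$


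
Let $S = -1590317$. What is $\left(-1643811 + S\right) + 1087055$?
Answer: $-2147073$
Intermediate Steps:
$\left(-1643811 + S\right) + 1087055 = \left(-1643811 - 1590317\right) + 1087055 = -3234128 + 1087055 = -2147073$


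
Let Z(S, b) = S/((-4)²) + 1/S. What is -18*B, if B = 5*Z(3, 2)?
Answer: -375/8 ≈ -46.875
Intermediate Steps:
Z(S, b) = 1/S + S/16 (Z(S, b) = S/16 + 1/S = 1/S + S/16)
B = 125/48 (B = 5*(1/3 + (1/16)*3) = 5*(⅓ + 3/16) = 5*(25/48) = 125/48 ≈ 2.6042)
-18*B = -18*125/48 = -375/8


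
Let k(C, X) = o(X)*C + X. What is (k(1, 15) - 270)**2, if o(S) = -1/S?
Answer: 14638276/225 ≈ 65059.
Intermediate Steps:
k(C, X) = X - C/X (k(C, X) = (-1/X)*C + X = -C/X + X = X - C/X)
(k(1, 15) - 270)**2 = ((15 - 1*1/15) - 270)**2 = ((15 - 1*1*1/15) - 270)**2 = ((15 - 1/15) - 270)**2 = (224/15 - 270)**2 = (-3826/15)**2 = 14638276/225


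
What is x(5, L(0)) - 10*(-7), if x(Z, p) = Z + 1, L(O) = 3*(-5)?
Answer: 76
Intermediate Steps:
L(O) = -15
x(Z, p) = 1 + Z
x(5, L(0)) - 10*(-7) = (1 + 5) - 10*(-7) = 6 + 70 = 76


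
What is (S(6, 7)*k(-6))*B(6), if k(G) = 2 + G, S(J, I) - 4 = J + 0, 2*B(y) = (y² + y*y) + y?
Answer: -1560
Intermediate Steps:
B(y) = y² + y/2 (B(y) = ((y² + y*y) + y)/2 = ((y² + y²) + y)/2 = (2*y² + y)/2 = (y + 2*y²)/2 = y² + y/2)
S(J, I) = 4 + J (S(J, I) = 4 + (J + 0) = 4 + J)
(S(6, 7)*k(-6))*B(6) = ((4 + 6)*(2 - 6))*(6*(½ + 6)) = (10*(-4))*(6*(13/2)) = -40*39 = -1560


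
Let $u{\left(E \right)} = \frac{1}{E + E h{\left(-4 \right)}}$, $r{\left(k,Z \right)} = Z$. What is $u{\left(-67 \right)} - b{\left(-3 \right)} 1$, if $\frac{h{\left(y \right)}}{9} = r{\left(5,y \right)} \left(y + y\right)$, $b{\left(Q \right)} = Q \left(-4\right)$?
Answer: $- \frac{232357}{19363} \approx -12.0$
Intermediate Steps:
$b{\left(Q \right)} = - 4 Q$
$h{\left(y \right)} = 18 y^{2}$ ($h{\left(y \right)} = 9 y \left(y + y\right) = 9 y 2 y = 9 \cdot 2 y^{2} = 18 y^{2}$)
$u{\left(E \right)} = \frac{1}{289 E}$ ($u{\left(E \right)} = \frac{1}{E + E 18 \left(-4\right)^{2}} = \frac{1}{E + E 18 \cdot 16} = \frac{1}{E + E 288} = \frac{1}{E + 288 E} = \frac{1}{289 E}$)
$u{\left(-67 \right)} - b{\left(-3 \right)} 1 = \frac{1}{289 \left(-67\right)} - \left(-4\right) \left(-3\right) 1 = \frac{1}{289} \left(- \frac{1}{67}\right) - 12 \cdot 1 = - \frac{1}{19363} - 12 = - \frac{232357}{19363}$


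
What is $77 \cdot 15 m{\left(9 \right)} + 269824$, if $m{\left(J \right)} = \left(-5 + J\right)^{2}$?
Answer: $288304$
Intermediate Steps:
$77 \cdot 15 m{\left(9 \right)} + 269824 = 77 \cdot 15 \left(-5 + 9\right)^{2} + 269824 = 1155 \cdot 4^{2} + 269824 = 1155 \cdot 16 + 269824 = 18480 + 269824 = 288304$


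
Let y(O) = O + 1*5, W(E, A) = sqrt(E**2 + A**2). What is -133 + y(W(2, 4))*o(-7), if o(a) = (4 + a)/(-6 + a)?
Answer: -1714/13 + 6*sqrt(5)/13 ≈ -130.81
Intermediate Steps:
W(E, A) = sqrt(A**2 + E**2)
y(O) = 5 + O (y(O) = O + 5 = 5 + O)
o(a) = (4 + a)/(-6 + a)
-133 + y(W(2, 4))*o(-7) = -133 + (5 + sqrt(4**2 + 2**2))*((4 - 7)/(-6 - 7)) = -133 + (5 + sqrt(16 + 4))*(-3/(-13)) = -133 + (5 + sqrt(20))*(-1/13*(-3)) = -133 + (5 + 2*sqrt(5))*(3/13) = -133 + (15/13 + 6*sqrt(5)/13) = -1714/13 + 6*sqrt(5)/13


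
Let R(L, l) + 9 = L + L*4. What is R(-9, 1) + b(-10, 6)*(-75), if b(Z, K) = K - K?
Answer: -54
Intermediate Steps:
R(L, l) = -9 + 5*L (R(L, l) = -9 + (L + L*4) = -9 + (L + 4*L) = -9 + 5*L)
b(Z, K) = 0
R(-9, 1) + b(-10, 6)*(-75) = (-9 + 5*(-9)) + 0*(-75) = (-9 - 45) + 0 = -54 + 0 = -54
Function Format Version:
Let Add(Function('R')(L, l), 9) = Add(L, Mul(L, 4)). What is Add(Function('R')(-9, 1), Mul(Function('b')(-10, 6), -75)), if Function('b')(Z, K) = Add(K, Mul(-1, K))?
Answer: -54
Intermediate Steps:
Function('R')(L, l) = Add(-9, Mul(5, L)) (Function('R')(L, l) = Add(-9, Add(L, Mul(L, 4))) = Add(-9, Add(L, Mul(4, L))) = Add(-9, Mul(5, L)))
Function('b')(Z, K) = 0
Add(Function('R')(-9, 1), Mul(Function('b')(-10, 6), -75)) = Add(Add(-9, Mul(5, -9)), Mul(0, -75)) = Add(Add(-9, -45), 0) = Add(-54, 0) = -54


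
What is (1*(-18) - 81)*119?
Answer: -11781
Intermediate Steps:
(1*(-18) - 81)*119 = (-18 - 81)*119 = -99*119 = -11781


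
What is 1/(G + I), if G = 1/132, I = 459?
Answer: 132/60589 ≈ 0.0021786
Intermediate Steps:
G = 1/132 ≈ 0.0075758
1/(G + I) = 1/(1/132 + 459) = 1/(60589/132) = 132/60589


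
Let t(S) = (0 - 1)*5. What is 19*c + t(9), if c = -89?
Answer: -1696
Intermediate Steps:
t(S) = -5 (t(S) = -1*5 = -5)
19*c + t(9) = 19*(-89) - 5 = -1691 - 5 = -1696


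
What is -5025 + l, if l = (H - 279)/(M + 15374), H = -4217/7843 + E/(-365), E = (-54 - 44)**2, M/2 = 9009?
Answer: -240173105270641/47795555720 ≈ -5025.0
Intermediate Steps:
M = 18018 (M = 2*9009 = 18018)
E = 9604 (E = (-98)**2 = 9604)
H = -76863377/2862695 (H = -4217/7843 + 9604/(-365) = -4217*1/7843 + 9604*(-1/365) = -4217/7843 - 9604/365 = -76863377/2862695 ≈ -26.850)
l = -437777641/47795555720 (l = (-76863377/2862695 - 279)/(18018 + 15374) = -875555282/2862695/33392 = -875555282/2862695*1/33392 = -437777641/47795555720 ≈ -0.0091594)
-5025 + l = -5025 - 437777641/47795555720 = -240173105270641/47795555720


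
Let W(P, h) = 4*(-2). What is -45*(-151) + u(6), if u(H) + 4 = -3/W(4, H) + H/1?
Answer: 54379/8 ≈ 6797.4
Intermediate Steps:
W(P, h) = -8
u(H) = -29/8 + H (u(H) = -4 + (-3/(-8) + H/1) = -4 + (-3*(-⅛) + H*1) = -4 + (3/8 + H) = -29/8 + H)
-45*(-151) + u(6) = -45*(-151) + (-29/8 + 6) = 6795 + 19/8 = 54379/8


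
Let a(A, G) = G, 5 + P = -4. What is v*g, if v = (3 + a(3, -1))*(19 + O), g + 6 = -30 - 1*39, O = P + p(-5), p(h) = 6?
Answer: -2400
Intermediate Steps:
P = -9 (P = -5 - 4 = -9)
O = -3 (O = -9 + 6 = -3)
g = -75 (g = -6 + (-30 - 1*39) = -6 + (-30 - 39) = -6 - 69 = -75)
v = 32 (v = (3 - 1)*(19 - 3) = 2*16 = 32)
v*g = 32*(-75) = -2400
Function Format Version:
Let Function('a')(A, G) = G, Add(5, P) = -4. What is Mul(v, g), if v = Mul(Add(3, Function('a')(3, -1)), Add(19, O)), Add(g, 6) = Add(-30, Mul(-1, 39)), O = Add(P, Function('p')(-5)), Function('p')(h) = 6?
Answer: -2400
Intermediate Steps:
P = -9 (P = Add(-5, -4) = -9)
O = -3 (O = Add(-9, 6) = -3)
g = -75 (g = Add(-6, Add(-30, Mul(-1, 39))) = Add(-6, Add(-30, -39)) = Add(-6, -69) = -75)
v = 32 (v = Mul(Add(3, -1), Add(19, -3)) = Mul(2, 16) = 32)
Mul(v, g) = Mul(32, -75) = -2400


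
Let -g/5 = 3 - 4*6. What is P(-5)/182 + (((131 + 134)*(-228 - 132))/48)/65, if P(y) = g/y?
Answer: -399/13 ≈ -30.692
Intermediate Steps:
g = 105 (g = -5*(3 - 4*6) = -5*(3 - 24) = -5*(-21) = 105)
P(y) = 105/y
P(-5)/182 + (((131 + 134)*(-228 - 132))/48)/65 = (105/(-5))/182 + (((131 + 134)*(-228 - 132))/48)/65 = (105*(-⅕))*(1/182) + ((265*(-360))*(1/48))*(1/65) = -21*1/182 - 95400*1/48*(1/65) = -3/26 - 3975/2*1/65 = -3/26 - 795/26 = -399/13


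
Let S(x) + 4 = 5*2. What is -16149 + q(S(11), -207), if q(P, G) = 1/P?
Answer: -96893/6 ≈ -16149.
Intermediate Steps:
S(x) = 6 (S(x) = -4 + 5*2 = -4 + 10 = 6)
-16149 + q(S(11), -207) = -16149 + 1/6 = -16149 + ⅙ = -96893/6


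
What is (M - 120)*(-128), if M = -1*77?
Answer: 25216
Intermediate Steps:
M = -77
(M - 120)*(-128) = (-77 - 120)*(-128) = -197*(-128) = 25216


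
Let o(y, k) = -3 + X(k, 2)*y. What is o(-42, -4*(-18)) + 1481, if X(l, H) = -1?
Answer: 1520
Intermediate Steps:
o(y, k) = -3 - y
o(-42, -4*(-18)) + 1481 = (-3 - 1*(-42)) + 1481 = (-3 + 42) + 1481 = 39 + 1481 = 1520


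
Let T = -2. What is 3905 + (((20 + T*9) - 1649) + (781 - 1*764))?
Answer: 2275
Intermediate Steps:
3905 + (((20 + T*9) - 1649) + (781 - 1*764)) = 3905 + (((20 - 2*9) - 1649) + (781 - 1*764)) = 3905 + (((20 - 18) - 1649) + (781 - 764)) = 3905 + ((2 - 1649) + 17) = 3905 + (-1647 + 17) = 3905 - 1630 = 2275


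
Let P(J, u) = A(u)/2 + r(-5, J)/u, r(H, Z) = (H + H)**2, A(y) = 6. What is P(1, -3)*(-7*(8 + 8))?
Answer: 10192/3 ≈ 3397.3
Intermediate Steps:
r(H, Z) = 4*H**2 (r(H, Z) = (2*H)**2 = 4*H**2)
P(J, u) = 3 + 100/u (P(J, u) = 6/2 + (4*(-5)**2)/u = 6*(1/2) + (4*25)/u = 3 + 100/u)
P(1, -3)*(-7*(8 + 8)) = (3 + 100/(-3))*(-7*(8 + 8)) = (3 + 100*(-1/3))*(-7*16) = (3 - 100/3)*(-112) = -91/3*(-112) = 10192/3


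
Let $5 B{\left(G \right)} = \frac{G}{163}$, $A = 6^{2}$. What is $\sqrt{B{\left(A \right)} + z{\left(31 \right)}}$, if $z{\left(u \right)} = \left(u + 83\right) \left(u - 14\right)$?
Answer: $\frac{\sqrt{1287297390}}{815} \approx 44.023$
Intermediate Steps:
$A = 36$
$B{\left(G \right)} = \frac{G}{815}$ ($B{\left(G \right)} = \frac{G \frac{1}{163}}{5} = \frac{\frac{1}{163} G}{5} = \frac{G}{815}$)
$z{\left(u \right)} = \left(-14 + u\right) \left(83 + u\right)$ ($z{\left(u \right)} = \left(83 + u\right) \left(-14 + u\right) = \left(-14 + u\right) \left(83 + u\right)$)
$\sqrt{B{\left(A \right)} + z{\left(31 \right)}} = \sqrt{\frac{1}{815} \cdot 36 + \left(-1162 + 31^{2} + 69 \cdot 31\right)} = \sqrt{\frac{36}{815} + \left(-1162 + 961 + 2139\right)} = \sqrt{\frac{36}{815} + 1938} = \sqrt{\frac{1579506}{815}} = \frac{\sqrt{1287297390}}{815}$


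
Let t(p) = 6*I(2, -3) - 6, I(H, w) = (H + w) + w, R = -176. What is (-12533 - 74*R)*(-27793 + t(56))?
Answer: -13661093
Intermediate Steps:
I(H, w) = H + 2*w
t(p) = -30 (t(p) = 6*(2 + 2*(-3)) - 6 = 6*(2 - 6) - 6 = 6*(-4) - 6 = -24 - 6 = -30)
(-12533 - 74*R)*(-27793 + t(56)) = (-12533 - 74*(-176))*(-27793 - 30) = (-12533 + 13024)*(-27823) = 491*(-27823) = -13661093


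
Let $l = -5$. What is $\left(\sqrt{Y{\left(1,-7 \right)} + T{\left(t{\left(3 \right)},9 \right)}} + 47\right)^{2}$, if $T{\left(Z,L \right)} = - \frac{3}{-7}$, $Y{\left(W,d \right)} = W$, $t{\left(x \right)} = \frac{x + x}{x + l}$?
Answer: $\frac{\left(329 + \sqrt{70}\right)^{2}}{49} \approx 2322.8$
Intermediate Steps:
$t{\left(x \right)} = \frac{2 x}{-5 + x}$ ($t{\left(x \right)} = \frac{x + x}{x - 5} = \frac{2 x}{-5 + x}$)
$T{\left(Z,L \right)} = \frac{3}{7}$ ($T{\left(Z,L \right)} = \left(-3\right) \left(- \frac{1}{7}\right) = \frac{3}{7}$)
$\left(\sqrt{Y{\left(1,-7 \right)} + T{\left(t{\left(3 \right)},9 \right)}} + 47\right)^{2} = \left(\sqrt{1 + \frac{3}{7}} + 47\right)^{2} = \left(\sqrt{\frac{10}{7}} + 47\right)^{2} = \left(\frac{\sqrt{70}}{7} + 47\right)^{2} = \left(47 + \frac{\sqrt{70}}{7}\right)^{2}$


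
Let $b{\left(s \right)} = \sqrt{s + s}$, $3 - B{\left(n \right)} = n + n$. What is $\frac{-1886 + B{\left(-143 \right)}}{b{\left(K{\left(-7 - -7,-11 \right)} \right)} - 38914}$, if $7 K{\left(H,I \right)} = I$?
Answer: $\frac{217509803}{5300047897} + \frac{1597 i \sqrt{154}}{10600095794} \approx 0.041039 + 1.8696 \cdot 10^{-6} i$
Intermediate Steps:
$B{\left(n \right)} = 3 - 2 n$ ($B{\left(n \right)} = 3 - \left(n + n\right) = 3 - 2 n$)
$K{\left(H,I \right)} = \frac{I}{7}$
$b{\left(s \right)} = \sqrt{2} \sqrt{s}$ ($b{\left(s \right)} = \sqrt{2 s} = \sqrt{2} \sqrt{s}$)
$\frac{-1886 + B{\left(-143 \right)}}{b{\left(K{\left(-7 - -7,-11 \right)} \right)} - 38914} = \frac{-1886 + \left(3 - -286\right)}{\sqrt{2} \sqrt{\frac{1}{7} \left(-11\right)} - 38914} = \frac{-1886 + \left(3 + 286\right)}{\sqrt{2} \sqrt{- \frac{11}{7}} - 38914} = \frac{-1886 + 289}{\sqrt{2} \frac{i \sqrt{77}}{7} - 38914} = - \frac{1597}{\frac{i \sqrt{154}}{7} - 38914} = - \frac{1597}{-38914 + \frac{i \sqrt{154}}{7}}$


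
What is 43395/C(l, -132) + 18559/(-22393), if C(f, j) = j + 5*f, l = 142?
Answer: 961017133/12943154 ≈ 74.249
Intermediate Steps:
43395/C(l, -132) + 18559/(-22393) = 43395/(-132 + 5*142) + 18559/(-22393) = 43395/(-132 + 710) + 18559*(-1/22393) = 43395/578 - 18559/22393 = 961017133/12943154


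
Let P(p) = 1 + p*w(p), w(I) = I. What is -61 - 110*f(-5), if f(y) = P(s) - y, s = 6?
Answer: -4681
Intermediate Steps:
P(p) = 1 + p² (P(p) = 1 + p*p = 1 + p²)
f(y) = 37 - y (f(y) = (1 + 6²) - y = (1 + 36) - y = 37 - y)
-61 - 110*f(-5) = -61 - 110*(37 - 1*(-5)) = -61 - 110*(37 + 5) = -61 - 110*42 = -61 - 4620 = -4681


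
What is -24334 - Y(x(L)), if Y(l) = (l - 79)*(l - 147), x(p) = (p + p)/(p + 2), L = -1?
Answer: -36403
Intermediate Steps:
x(p) = 2*p/(2 + p) (x(p) = (2*p)/(2 + p) = 2*p/(2 + p))
Y(l) = (-147 + l)*(-79 + l) (Y(l) = (-79 + l)*(-147 + l) = (-147 + l)*(-79 + l))
-24334 - Y(x(L)) = -24334 - (11613 + (2*(-1)/(2 - 1))² - 452*(-1)/(2 - 1)) = -24334 - (11613 + (2*(-1)/1)² - 452*(-1)/1) = -24334 - (11613 + (2*(-1)*1)² - 452*(-1)) = -24334 - (11613 + (-2)² - 226*(-2)) = -24334 - (11613 + 4 + 452) = -24334 - 1*12069 = -24334 - 12069 = -36403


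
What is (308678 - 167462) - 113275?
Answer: 27941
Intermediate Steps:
(308678 - 167462) - 113275 = 141216 - 113275 = 27941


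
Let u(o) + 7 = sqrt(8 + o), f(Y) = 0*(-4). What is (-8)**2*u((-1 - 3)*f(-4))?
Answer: -448 + 128*sqrt(2) ≈ -266.98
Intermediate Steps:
f(Y) = 0
u(o) = -7 + sqrt(8 + o)
(-8)**2*u((-1 - 3)*f(-4)) = (-8)**2*(-7 + sqrt(8 + (-1 - 3)*0)) = 64*(-7 + sqrt(8 - 4*0)) = 64*(-7 + sqrt(8 + 0)) = 64*(-7 + sqrt(8)) = 64*(-7 + 2*sqrt(2)) = -448 + 128*sqrt(2)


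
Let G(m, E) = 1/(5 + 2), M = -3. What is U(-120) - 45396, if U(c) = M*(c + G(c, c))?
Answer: -315255/7 ≈ -45036.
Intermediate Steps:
G(m, E) = 1/7
U(c) = -3/7 - 3*c (U(c) = -3*(c + 1/7) = -3*(1/7 + c) = -3/7 - 3*c)
U(-120) - 45396 = (-3/7 - 3*(-120)) - 45396 = (-3/7 + 360) - 45396 = 2517/7 - 45396 = -315255/7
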